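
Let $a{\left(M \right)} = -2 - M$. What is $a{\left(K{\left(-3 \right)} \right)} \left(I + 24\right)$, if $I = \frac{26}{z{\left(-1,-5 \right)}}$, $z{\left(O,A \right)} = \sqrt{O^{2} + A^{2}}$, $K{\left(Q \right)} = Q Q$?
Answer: $-264 - 11 \sqrt{26} \approx -320.09$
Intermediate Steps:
$K{\left(Q \right)} = Q^{2}$
$z{\left(O,A \right)} = \sqrt{A^{2} + O^{2}}$
$I = \sqrt{26}$ ($I = \frac{26}{\sqrt{\left(-5\right)^{2} + \left(-1\right)^{2}}} = \frac{26}{\sqrt{25 + 1}} = \frac{26}{\sqrt{26}} = 26 \frac{\sqrt{26}}{26} = \sqrt{26} \approx 5.099$)
$a{\left(K{\left(-3 \right)} \right)} \left(I + 24\right) = \left(-2 - \left(-3\right)^{2}\right) \left(\sqrt{26} + 24\right) = \left(-2 - 9\right) \left(24 + \sqrt{26}\right) = - 11 \left(24 + \sqrt{26}\right) = -264 - 11 \sqrt{26}$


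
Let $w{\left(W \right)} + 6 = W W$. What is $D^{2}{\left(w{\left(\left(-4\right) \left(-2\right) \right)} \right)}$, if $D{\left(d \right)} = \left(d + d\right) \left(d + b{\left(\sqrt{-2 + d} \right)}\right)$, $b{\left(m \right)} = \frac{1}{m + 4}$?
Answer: $\frac{1127762498}{25} + \frac{1947756 \sqrt{14}}{25} \approx 4.5402 \cdot 10^{7}$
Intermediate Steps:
$b{\left(m \right)} = \frac{1}{4 + m}$
$w{\left(W \right)} = -6 + W^{2}$ ($w{\left(W \right)} = -6 + W W = -6 + W^{2}$)
$D{\left(d \right)} = 2 d \left(d + \frac{1}{4 + \sqrt{-2 + d}}\right)$ ($D{\left(d \right)} = \left(d + d\right) \left(d + \frac{1}{4 + \sqrt{-2 + d}}\right) = 2 d \left(d + \frac{1}{4 + \sqrt{-2 + d}}\right)$)
$D^{2}{\left(w{\left(\left(-4\right) \left(-2\right) \right)} \right)} = \left(\frac{2 \left(-6 + \left(\left(-4\right) \left(-2\right)\right)^{2}\right) \left(1 + \left(-6 + \left(\left(-4\right) \left(-2\right)\right)^{2}\right) \left(4 + \sqrt{-2 - \left(6 - \left(\left(-4\right) \left(-2\right)\right)^{2}\right)}\right)\right)}{4 + \sqrt{-2 - \left(6 - \left(\left(-4\right) \left(-2\right)\right)^{2}\right)}}\right)^{2} = \left(\frac{2 \left(-6 + 8^{2}\right) \left(1 + \left(-6 + 8^{2}\right) \left(4 + \sqrt{-2 - \left(6 - 8^{2}\right)}\right)\right)}{4 + \sqrt{-2 - \left(6 - 8^{2}\right)}}\right)^{2} = \left(\frac{2 \left(-6 + 64\right) \left(1 + \left(-6 + 64\right) \left(4 + \sqrt{-2 + \left(-6 + 64\right)}\right)\right)}{4 + \sqrt{-2 + \left(-6 + 64\right)}}\right)^{2} = \left(2 \cdot 58 \frac{1}{4 + \sqrt{-2 + 58}} \left(1 + 58 \left(4 + \sqrt{-2 + 58}\right)\right)\right)^{2} = \left(2 \cdot 58 \frac{1}{4 + \sqrt{56}} \left(1 + 58 \left(4 + \sqrt{56}\right)\right)\right)^{2} = \left(2 \cdot 58 \frac{1}{4 + 2 \sqrt{14}} \left(1 + 58 \left(4 + 2 \sqrt{14}\right)\right)\right)^{2} = \left(2 \cdot 58 \frac{1}{4 + 2 \sqrt{14}} \left(1 + \left(232 + 116 \sqrt{14}\right)\right)\right)^{2} = \left(2 \cdot 58 \frac{1}{4 + 2 \sqrt{14}} \left(233 + 116 \sqrt{14}\right)\right)^{2} = \left(\frac{116 \left(233 + 116 \sqrt{14}\right)}{4 + 2 \sqrt{14}}\right)^{2} = \frac{13456 \left(233 + 116 \sqrt{14}\right)^{2}}{\left(4 + 2 \sqrt{14}\right)^{2}}$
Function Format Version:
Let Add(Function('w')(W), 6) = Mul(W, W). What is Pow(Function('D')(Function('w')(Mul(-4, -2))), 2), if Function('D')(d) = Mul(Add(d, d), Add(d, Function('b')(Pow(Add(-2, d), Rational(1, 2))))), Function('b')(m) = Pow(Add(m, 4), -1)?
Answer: Add(Rational(1127762498, 25), Mul(Rational(1947756, 25), Pow(14, Rational(1, 2)))) ≈ 4.5402e+7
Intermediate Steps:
Function('b')(m) = Pow(Add(4, m), -1)
Function('w')(W) = Add(-6, Pow(W, 2)) (Function('w')(W) = Add(-6, Mul(W, W)) = Add(-6, Pow(W, 2)))
Function('D')(d) = Mul(2, d, Add(d, Pow(Add(4, Pow(Add(-2, d), Rational(1, 2))), -1))) (Function('D')(d) = Mul(Add(d, d), Add(d, Pow(Add(4, Pow(Add(-2, d), Rational(1, 2))), -1))) = Mul(Mul(2, d), Add(d, Pow(Add(4, Pow(Add(-2, d), Rational(1, 2))), -1))) = Mul(2, d, Add(d, Pow(Add(4, Pow(Add(-2, d), Rational(1, 2))), -1))))
Pow(Function('D')(Function('w')(Mul(-4, -2))), 2) = Pow(Mul(2, Add(-6, Pow(Mul(-4, -2), 2)), Pow(Add(4, Pow(Add(-2, Add(-6, Pow(Mul(-4, -2), 2))), Rational(1, 2))), -1), Add(1, Mul(Add(-6, Pow(Mul(-4, -2), 2)), Add(4, Pow(Add(-2, Add(-6, Pow(Mul(-4, -2), 2))), Rational(1, 2)))))), 2) = Pow(Mul(2, Add(-6, Pow(8, 2)), Pow(Add(4, Pow(Add(-2, Add(-6, Pow(8, 2))), Rational(1, 2))), -1), Add(1, Mul(Add(-6, Pow(8, 2)), Add(4, Pow(Add(-2, Add(-6, Pow(8, 2))), Rational(1, 2)))))), 2) = Pow(Mul(2, Add(-6, 64), Pow(Add(4, Pow(Add(-2, Add(-6, 64)), Rational(1, 2))), -1), Add(1, Mul(Add(-6, 64), Add(4, Pow(Add(-2, Add(-6, 64)), Rational(1, 2)))))), 2) = Pow(Mul(2, 58, Pow(Add(4, Pow(Add(-2, 58), Rational(1, 2))), -1), Add(1, Mul(58, Add(4, Pow(Add(-2, 58), Rational(1, 2)))))), 2) = Pow(Mul(2, 58, Pow(Add(4, Pow(56, Rational(1, 2))), -1), Add(1, Mul(58, Add(4, Pow(56, Rational(1, 2)))))), 2) = Pow(Mul(2, 58, Pow(Add(4, Mul(2, Pow(14, Rational(1, 2)))), -1), Add(1, Mul(58, Add(4, Mul(2, Pow(14, Rational(1, 2))))))), 2) = Pow(Mul(2, 58, Pow(Add(4, Mul(2, Pow(14, Rational(1, 2)))), -1), Add(1, Add(232, Mul(116, Pow(14, Rational(1, 2)))))), 2) = Pow(Mul(2, 58, Pow(Add(4, Mul(2, Pow(14, Rational(1, 2)))), -1), Add(233, Mul(116, Pow(14, Rational(1, 2))))), 2) = Pow(Mul(116, Pow(Add(4, Mul(2, Pow(14, Rational(1, 2)))), -1), Add(233, Mul(116, Pow(14, Rational(1, 2))))), 2) = Mul(13456, Pow(Add(4, Mul(2, Pow(14, Rational(1, 2)))), -2), Pow(Add(233, Mul(116, Pow(14, Rational(1, 2)))), 2))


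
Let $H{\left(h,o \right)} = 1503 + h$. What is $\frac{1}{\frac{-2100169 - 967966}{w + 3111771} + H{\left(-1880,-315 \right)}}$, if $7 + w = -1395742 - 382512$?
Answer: $- \frac{266702}{101160281} \approx -0.0026364$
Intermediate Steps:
$w = -1778261$ ($w = -7 - 1778254 = -1778261$)
$\frac{1}{\frac{-2100169 - 967966}{w + 3111771} + H{\left(-1880,-315 \right)}} = \frac{1}{\frac{-2100169 - 967966}{-1778261 + 3111771} + \left(1503 - 1880\right)} = \frac{1}{- \frac{3068135}{1333510} - 377} = \frac{1}{\left(-3068135\right) \frac{1}{1333510} - 377} = \frac{1}{- \frac{613627}{266702} - 377} = \frac{1}{- \frac{101160281}{266702}} = - \frac{266702}{101160281}$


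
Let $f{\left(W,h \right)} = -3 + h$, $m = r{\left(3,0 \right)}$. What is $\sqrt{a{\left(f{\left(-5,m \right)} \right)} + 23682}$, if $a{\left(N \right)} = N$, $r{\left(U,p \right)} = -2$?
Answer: $\sqrt{23677} \approx 153.87$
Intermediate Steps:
$m = -2$
$\sqrt{a{\left(f{\left(-5,m \right)} \right)} + 23682} = \sqrt{\left(-3 - 2\right) + 23682} = \sqrt{-5 + 23682} = \sqrt{23677}$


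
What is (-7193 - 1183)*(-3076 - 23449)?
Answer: 222173400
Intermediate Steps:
(-7193 - 1183)*(-3076 - 23449) = -8376*(-26525) = 222173400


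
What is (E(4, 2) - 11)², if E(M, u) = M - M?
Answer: 121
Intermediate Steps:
E(M, u) = 0
(E(4, 2) - 11)² = (0 - 11)² = (-11)² = 121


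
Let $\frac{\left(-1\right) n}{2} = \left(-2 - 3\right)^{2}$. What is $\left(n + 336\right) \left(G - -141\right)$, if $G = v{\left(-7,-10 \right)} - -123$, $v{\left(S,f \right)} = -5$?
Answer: $74074$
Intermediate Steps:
$n = -50$ ($n = - 2 \left(-2 - 3\right)^{2} = - 2 \left(-5\right)^{2} = \left(-2\right) 25 = -50$)
$G = 118$ ($G = -5 - -123 = -5 + 123 = 118$)
$\left(n + 336\right) \left(G - -141\right) = \left(-50 + 336\right) \left(118 - -141\right) = 286 \left(118 + 141\right) = 286 \cdot 259 = 74074$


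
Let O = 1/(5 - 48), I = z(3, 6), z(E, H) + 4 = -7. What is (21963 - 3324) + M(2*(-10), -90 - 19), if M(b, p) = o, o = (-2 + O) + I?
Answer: 800917/43 ≈ 18626.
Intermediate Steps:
z(E, H) = -11 (z(E, H) = -4 - 7 = -11)
I = -11
O = -1/43 (O = 1/(-43) = -1/43 ≈ -0.023256)
o = -560/43 (o = (-2 - 1/43) - 11 = -87/43 - 11 = -560/43 ≈ -13.023)
M(b, p) = -560/43
(21963 - 3324) + M(2*(-10), -90 - 19) = (21963 - 3324) - 560/43 = 18639 - 560/43 = 800917/43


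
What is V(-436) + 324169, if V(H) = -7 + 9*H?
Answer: 320238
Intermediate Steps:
V(-436) + 324169 = (-7 + 9*(-436)) + 324169 = (-7 - 3924) + 324169 = -3931 + 324169 = 320238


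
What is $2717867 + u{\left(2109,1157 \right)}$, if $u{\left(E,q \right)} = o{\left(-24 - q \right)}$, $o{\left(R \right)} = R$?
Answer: $2716686$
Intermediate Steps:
$u{\left(E,q \right)} = -24 - q$
$2717867 + u{\left(2109,1157 \right)} = 2717867 - 1181 = 2716686$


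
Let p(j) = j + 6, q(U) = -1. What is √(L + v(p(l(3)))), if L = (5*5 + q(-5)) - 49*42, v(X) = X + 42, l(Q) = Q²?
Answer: I*√1977 ≈ 44.463*I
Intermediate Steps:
p(j) = 6 + j
v(X) = 42 + X
L = -2034 (L = (5*5 - 1) - 49*42 = (25 - 1) - 2058 = 24 - 2058 = -2034)
√(L + v(p(l(3)))) = √(-2034 + (42 + (6 + 3²))) = √(-2034 + (42 + (6 + 9))) = √(-2034 + (42 + 15)) = √(-2034 + 57) = √(-1977) = I*√1977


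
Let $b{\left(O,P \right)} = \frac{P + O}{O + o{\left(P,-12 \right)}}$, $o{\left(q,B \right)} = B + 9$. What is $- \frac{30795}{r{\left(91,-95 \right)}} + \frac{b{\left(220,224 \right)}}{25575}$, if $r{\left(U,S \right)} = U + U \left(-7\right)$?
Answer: $\frac{2712786723}{48098050} \approx 56.401$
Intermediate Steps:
$o{\left(q,B \right)} = 9 + B$
$b{\left(O,P \right)} = \frac{O + P}{-3 + O}$ ($b{\left(O,P \right)} = \frac{P + O}{O + \left(9 - 12\right)} = \frac{O + P}{O - 3} = \frac{O + P}{-3 + O}$)
$r{\left(U,S \right)} = - 6 U$ ($r{\left(U,S \right)} = U - 7 U = - 6 U$)
$- \frac{30795}{r{\left(91,-95 \right)}} + \frac{b{\left(220,224 \right)}}{25575} = - \frac{30795}{\left(-6\right) 91} + \frac{\frac{1}{-3 + 220} \left(220 + 224\right)}{25575} = - \frac{30795}{-546} + \frac{1}{217} \cdot 444 \cdot \frac{1}{25575} = \left(-30795\right) \left(- \frac{1}{546}\right) + \frac{1}{217} \cdot 444 \cdot \frac{1}{25575} = \frac{10265}{182} + \frac{444}{217} \cdot \frac{1}{25575} = \frac{10265}{182} + \frac{148}{1849925} = \frac{2712786723}{48098050}$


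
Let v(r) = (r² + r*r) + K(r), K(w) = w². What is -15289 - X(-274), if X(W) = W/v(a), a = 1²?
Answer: -45593/3 ≈ -15198.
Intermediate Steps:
a = 1
v(r) = 3*r² (v(r) = (r² + r*r) + r² = (r² + r²) + r² = 2*r² + r² = 3*r²)
X(W) = W/3 (X(W) = W/((3*1²)) = W/((3*1)) = W/3)
-15289 - X(-274) = -15289 - (-274)/3 = -15289 - 1*(-274/3) = -15289 + 274/3 = -45593/3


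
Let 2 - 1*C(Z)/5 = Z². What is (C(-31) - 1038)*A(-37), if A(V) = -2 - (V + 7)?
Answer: -163324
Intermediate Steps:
A(V) = -9 - V (A(V) = -2 - (7 + V) = -2 + (-7 - V) = -9 - V)
C(Z) = 10 - 5*Z²
(C(-31) - 1038)*A(-37) = ((10 - 5*(-31)²) - 1038)*(-9 - 1*(-37)) = ((10 - 5*961) - 1038)*(-9 + 37) = ((10 - 4805) - 1038)*28 = (-4795 - 1038)*28 = -5833*28 = -163324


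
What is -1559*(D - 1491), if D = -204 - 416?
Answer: 3291049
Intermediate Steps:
D = -620
-1559*(D - 1491) = -1559*(-620 - 1491) = -1559*(-2111) = 3291049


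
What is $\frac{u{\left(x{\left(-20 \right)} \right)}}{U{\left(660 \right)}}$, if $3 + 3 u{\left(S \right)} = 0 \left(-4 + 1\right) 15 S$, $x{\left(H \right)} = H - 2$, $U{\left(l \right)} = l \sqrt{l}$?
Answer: $- \frac{\sqrt{165}}{217800} \approx -5.8977 \cdot 10^{-5}$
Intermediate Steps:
$U{\left(l \right)} = l^{\frac{3}{2}}$
$x{\left(H \right)} = -2 + H$
$u{\left(S \right)} = -1$ ($u{\left(S \right)} = -1 + \frac{0 \left(-4 + 1\right) 15 S}{3} = -1 + \frac{0 \left(-3\right) 15 S}{3} = -1 + \frac{0 \cdot 15 S}{3} = -1 + \frac{0 S}{3} = -1 + \frac{1}{3} \cdot 0 = -1 + 0 = -1$)
$\frac{u{\left(x{\left(-20 \right)} \right)}}{U{\left(660 \right)}} = - \frac{1}{660^{\frac{3}{2}}} = - \frac{1}{1320 \sqrt{165}} = - \frac{\sqrt{165}}{217800}$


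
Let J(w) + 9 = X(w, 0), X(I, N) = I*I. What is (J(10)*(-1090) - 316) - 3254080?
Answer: -3353586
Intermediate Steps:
X(I, N) = I²
J(w) = -9 + w²
(J(10)*(-1090) - 316) - 3254080 = ((-9 + 10²)*(-1090) - 316) - 3254080 = ((-9 + 100)*(-1090) - 316) - 3254080 = (91*(-1090) - 316) - 3254080 = (-99190 - 316) - 3254080 = -99506 - 3254080 = -3353586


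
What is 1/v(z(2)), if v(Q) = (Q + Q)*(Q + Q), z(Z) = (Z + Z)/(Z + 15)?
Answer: 289/64 ≈ 4.5156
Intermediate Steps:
z(Z) = 2*Z/(15 + Z) (z(Z) = (2*Z)/(15 + Z) = 2*Z/(15 + Z))
v(Q) = 4*Q**2 (v(Q) = (2*Q)*(2*Q) = 4*Q**2)
1/v(z(2)) = 1/(4*(2*2/(15 + 2))**2) = 1/(4*(2*2/17)**2) = 1/(4*(2*2*(1/17))**2) = 1/(4*(4/17)**2) = 1/(4*(16/289)) = 1/(64/289) = 289/64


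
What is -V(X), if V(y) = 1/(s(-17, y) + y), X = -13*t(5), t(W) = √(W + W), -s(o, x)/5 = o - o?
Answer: √10/130 ≈ 0.024325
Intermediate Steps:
s(o, x) = 0 (s(o, x) = -5*(o - o) = -5*0 = 0)
t(W) = √2*√W (t(W) = √(2*W) = √2*√W)
X = -13*√10 (X = -13*√2*√5 = -13*√10 ≈ -41.110)
V(y) = 1/y (V(y) = 1/(0 + y) = 1/y)
-V(X) = -1/((-13*√10)) = -(-1)*√10/130 = √10/130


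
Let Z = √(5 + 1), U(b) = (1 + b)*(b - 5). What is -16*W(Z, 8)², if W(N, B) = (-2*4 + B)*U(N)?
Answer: 0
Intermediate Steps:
U(b) = (1 + b)*(-5 + b)
Z = √6 ≈ 2.4495
W(N, B) = (-8 + B)*(-5 + N² - 4*N) (W(N, B) = (-2*4 + B)*(-5 + N² - 4*N) = (-8 + B)*(-5 + N² - 4*N))
-16*W(Z, 8)² = -16*(-8 + 8)²*(5 - (√6)² + 4*√6)² = -16*(-1*0*(5 - 1*6 + 4*√6))² = -16*(-1*0*(5 - 6 + 4*√6))² = -16*(-1*0*(-1 + 4*√6))² = -16*0² = -16*0 = 0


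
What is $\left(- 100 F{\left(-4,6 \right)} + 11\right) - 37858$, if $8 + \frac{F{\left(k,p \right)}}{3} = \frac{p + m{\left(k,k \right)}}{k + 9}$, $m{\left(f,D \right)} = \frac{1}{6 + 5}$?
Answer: $- \frac{393937}{11} \approx -35812.0$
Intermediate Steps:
$m{\left(f,D \right)} = \frac{1}{11}$
$F{\left(k,p \right)} = -24 + \frac{3 \left(\frac{1}{11} + p\right)}{9 + k}$ ($F{\left(k,p \right)} = -24 + 3 \frac{p + \frac{1}{11}}{k + 9} = -24 + 3 \frac{\frac{1}{11} + p}{9 + k} = -24 + \frac{3 \left(\frac{1}{11} + p\right)}{9 + k}$)
$\left(- 100 F{\left(-4,6 \right)} + 11\right) - 37858 = \left(- 100 \frac{3 \left(-791 - -352 + 11 \cdot 6\right)}{11 \left(9 - 4\right)} + 11\right) - 37858 = \left(- 100 \frac{3 \left(-791 + 352 + 66\right)}{11 \cdot 5} + 11\right) - 37858 = \left(- 100 \cdot \frac{3}{11} \cdot \frac{1}{5} \left(-373\right) + 11\right) - 37858 = \left(\left(-100\right) \left(- \frac{1119}{55}\right) + 11\right) - 37858 = \left(\frac{22380}{11} + 11\right) - 37858 = \frac{22501}{11} - 37858 = - \frac{393937}{11}$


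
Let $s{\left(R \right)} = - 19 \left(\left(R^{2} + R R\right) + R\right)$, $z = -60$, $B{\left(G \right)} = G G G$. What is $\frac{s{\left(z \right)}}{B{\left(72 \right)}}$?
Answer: $- \frac{11305}{31104} \approx -0.36346$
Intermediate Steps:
$B{\left(G \right)} = G^{3}$ ($B{\left(G \right)} = G^{2} G = G^{3}$)
$s{\left(R \right)} = - 38 R^{2} - 19 R$ ($s{\left(R \right)} = - 19 \left(\left(R^{2} + R^{2}\right) + R\right) = - 19 \left(2 R^{2} + R\right) = - 19 \left(R + 2 R^{2}\right) = - 38 R^{2} - 19 R$)
$\frac{s{\left(z \right)}}{B{\left(72 \right)}} = \frac{\left(-19\right) \left(-60\right) \left(1 + 2 \left(-60\right)\right)}{72^{3}} = \frac{\left(-19\right) \left(-60\right) \left(1 - 120\right)}{373248} = \left(-19\right) \left(-60\right) \left(-119\right) \frac{1}{373248} = \left(-135660\right) \frac{1}{373248} = - \frac{11305}{31104}$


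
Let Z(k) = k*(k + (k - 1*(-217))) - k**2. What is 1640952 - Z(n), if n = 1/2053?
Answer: 6916298812666/4214809 ≈ 1.6410e+6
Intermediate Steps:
n = 1/2053 ≈ 0.00048709
Z(k) = -k**2 + k*(217 + 2*k) (Z(k) = k*(k + (k + 217)) - k**2 = k*(k + (217 + k)) - k**2 = k*(217 + 2*k) - k**2 = -k**2 + k*(217 + 2*k))
1640952 - Z(n) = 1640952 - (217 + 1/2053)/2053 = 1640952 - 445502/(2053*2053) = 1640952 - 1*445502/4214809 = 1640952 - 445502/4214809 = 6916298812666/4214809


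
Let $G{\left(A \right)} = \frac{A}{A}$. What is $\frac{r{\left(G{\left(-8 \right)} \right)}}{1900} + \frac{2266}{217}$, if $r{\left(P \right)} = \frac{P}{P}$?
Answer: $\frac{4305617}{412300} \approx 10.443$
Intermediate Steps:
$G{\left(A \right)} = 1$
$r{\left(P \right)} = 1$
$\frac{r{\left(G{\left(-8 \right)} \right)}}{1900} + \frac{2266}{217} = 1 \cdot \frac{1}{1900} + \frac{2266}{217} = 1 \cdot \frac{1}{1900} + 2266 \cdot \frac{1}{217} = \frac{1}{1900} + \frac{2266}{217} = \frac{4305617}{412300}$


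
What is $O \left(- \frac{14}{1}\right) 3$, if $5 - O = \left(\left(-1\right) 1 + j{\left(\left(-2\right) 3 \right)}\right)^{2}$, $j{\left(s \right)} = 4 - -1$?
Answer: $462$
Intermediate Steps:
$j{\left(s \right)} = 5$ ($j{\left(s \right)} = 4 + 1 = 5$)
$O = -11$ ($O = 5 - \left(\left(-1\right) 1 + 5\right)^{2} = 5 - \left(-1 + 5\right)^{2} = 5 - 4^{2} = 5 - 16 = -11$)
$O \left(- \frac{14}{1}\right) 3 = - 11 \left(- \frac{14}{1}\right) 3 = - 11 \left(\left(-14\right) 1\right) 3 = \left(-11\right) \left(-14\right) 3 = 154 \cdot 3 = 462$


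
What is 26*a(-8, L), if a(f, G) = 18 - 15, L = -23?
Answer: 78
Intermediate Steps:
a(f, G) = 3
26*a(-8, L) = 26*3 = 78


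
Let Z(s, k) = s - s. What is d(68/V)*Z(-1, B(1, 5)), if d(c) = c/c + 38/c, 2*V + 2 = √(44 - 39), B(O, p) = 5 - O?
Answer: 0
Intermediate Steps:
V = -1 + √5/2 (V = -1 + √(44 - 39)/2 = -1 + √5/2 ≈ 0.11803)
Z(s, k) = 0
d(c) = 1 + 38/c
d(68/V)*Z(-1, B(1, 5)) = ((38 + 68/(-1 + √5/2))/((68/(-1 + √5/2))))*0 = ((-1/68 + √5/136)*(38 + 68/(-1 + √5/2)))*0 = ((38 + 68/(-1 + √5/2))*(-1/68 + √5/136))*0 = 0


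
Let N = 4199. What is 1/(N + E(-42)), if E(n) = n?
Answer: 1/4157 ≈ 0.00024056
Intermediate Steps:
1/(N + E(-42)) = 1/(4199 - 42) = 1/4157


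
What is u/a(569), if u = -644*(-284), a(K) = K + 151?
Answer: 11431/45 ≈ 254.02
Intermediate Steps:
a(K) = 151 + K
u = 182896
u/a(569) = 182896/(151 + 569) = 182896/720 = 182896*(1/720) = 11431/45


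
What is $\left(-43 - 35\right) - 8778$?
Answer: $-8856$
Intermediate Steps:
$\left(-43 - 35\right) - 8778 = -78 - 8778 = -8856$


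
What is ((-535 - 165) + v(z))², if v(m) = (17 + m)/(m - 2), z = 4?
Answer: 1901641/4 ≈ 4.7541e+5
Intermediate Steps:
v(m) = (17 + m)/(-2 + m)
((-535 - 165) + v(z))² = ((-535 - 165) + (17 + 4)/(-2 + 4))² = (-700 + 21/2)² = (-1379/2)² = 1901641/4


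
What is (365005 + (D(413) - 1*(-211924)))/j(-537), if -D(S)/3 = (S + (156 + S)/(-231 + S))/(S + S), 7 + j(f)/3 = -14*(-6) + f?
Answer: -3770898401/9019920 ≈ -418.06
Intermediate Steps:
j(f) = 231 + 3*f (j(f) = -21 + 3*(-14*(-6) + f) = -21 + 3*(84 + f) = -21 + (252 + 3*f) = 231 + 3*f)
D(S) = -3*(S + (156 + S)/(-231 + S))/(2*S) (D(S) = -3*(S + (156 + S)/(-231 + S))/(S + S) = -3*(S + (156 + S)/(-231 + S))/(2*S))
(365005 + (D(413) - 1*(-211924)))/j(-537) = (365005 + ((3/2)*(-156 - 1*413**2 + 230*413)/(413*(-231 + 413)) - 1*(-211924)))/(231 + 3*(-537)) = (365005 + ((3/2)*(1/413)*(-156 - 1*170569 + 94990)/182 + 211924))/(231 - 1611) = (365005 + ((3/2)*(1/413)*(1/182)*(-156 - 170569 + 94990) + 211924))/(-1380) = (365005 + ((3/2)*(1/413)*(1/182)*(-75735) + 211924))*(-1/1380) = (365005 + (-227205/150332 + 211924))*(-1/1380) = (365005 + 31858731563/150332)*(-1/1380) = (86730663223/150332)*(-1/1380) = -3770898401/9019920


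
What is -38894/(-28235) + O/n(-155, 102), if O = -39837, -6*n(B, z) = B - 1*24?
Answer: -6741824144/5054065 ≈ -1333.9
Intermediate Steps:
n(B, z) = 4 - B/6 (n(B, z) = -(B - 1*24)/6 = -(B - 24)/6 = -(-24 + B)/6 = 4 - B/6)
-38894/(-28235) + O/n(-155, 102) = -38894/(-28235) - 39837/(4 - ⅙*(-155)) = -38894*(-1/28235) - 39837/(4 + 155/6) = 38894/28235 - 39837/179/6 = 38894/28235 - 39837*6/179 = 38894/28235 - 239022/179 = -6741824144/5054065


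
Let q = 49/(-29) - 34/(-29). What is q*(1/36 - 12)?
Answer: 2155/348 ≈ 6.1925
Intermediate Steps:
q = -15/29 (q = 49*(-1/29) - 34*(-1/29) = -49/29 + 34/29 = -15/29 ≈ -0.51724)
q*(1/36 - 12) = -15*(1/36 - 12)/29 = -15/29*(-431/36) = 2155/348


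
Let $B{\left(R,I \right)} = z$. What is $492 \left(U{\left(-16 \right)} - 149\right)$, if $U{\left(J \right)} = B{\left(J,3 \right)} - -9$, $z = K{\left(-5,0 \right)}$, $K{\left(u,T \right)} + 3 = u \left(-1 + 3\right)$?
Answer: $-75276$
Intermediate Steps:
$K{\left(u,T \right)} = -3 + 2 u$ ($K{\left(u,T \right)} = -3 + u \left(-1 + 3\right) = -3 + u 2 = -3 + 2 u$)
$z = -13$ ($z = -3 + 2 \left(-5\right) = -3 - 10 = -13$)
$B{\left(R,I \right)} = -13$
$U{\left(J \right)} = -4$ ($U{\left(J \right)} = -13 - -9 = -13 + 9 = -4$)
$492 \left(U{\left(-16 \right)} - 149\right) = 492 \left(-4 - 149\right) = 492 \left(-153\right) = -75276$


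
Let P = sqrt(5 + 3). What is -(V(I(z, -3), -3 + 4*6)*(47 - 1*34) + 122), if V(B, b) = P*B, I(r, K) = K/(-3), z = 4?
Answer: -122 - 26*sqrt(2) ≈ -158.77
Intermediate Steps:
P = 2*sqrt(2) (P = sqrt(8) = 2*sqrt(2) ≈ 2.8284)
I(r, K) = -K/3 (I(r, K) = K*(-1/3) = -K/3)
V(B, b) = 2*B*sqrt(2) (V(B, b) = (2*sqrt(2))*B = 2*B*sqrt(2))
-(V(I(z, -3), -3 + 4*6)*(47 - 1*34) + 122) = -((2*(-1/3*(-3))*sqrt(2))*(47 - 1*34) + 122) = -((2*1*sqrt(2))*(47 - 34) + 122) = -((2*sqrt(2))*13 + 122) = -(26*sqrt(2) + 122) = -(122 + 26*sqrt(2)) = -122 - 26*sqrt(2)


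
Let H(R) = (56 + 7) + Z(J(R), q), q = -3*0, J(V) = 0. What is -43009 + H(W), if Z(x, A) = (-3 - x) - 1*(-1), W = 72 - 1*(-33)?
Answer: -42948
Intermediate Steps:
q = 0
W = 105 (W = 72 + 33 = 105)
Z(x, A) = -2 - x (Z(x, A) = (-3 - x) + 1 = -2 - x)
H(R) = 61 (H(R) = (56 + 7) + (-2 - 1*0) = 63 + (-2 + 0) = 63 - 2 = 61)
-43009 + H(W) = -43009 + 61 = -42948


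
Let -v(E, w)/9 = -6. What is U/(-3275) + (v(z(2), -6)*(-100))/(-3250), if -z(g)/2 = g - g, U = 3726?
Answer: 22302/42575 ≈ 0.52383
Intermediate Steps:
z(g) = 0 (z(g) = -2*(g - g) = -2*0 = 0)
v(E, w) = 54 (v(E, w) = -9*(-6) = 54)
U/(-3275) + (v(z(2), -6)*(-100))/(-3250) = 3726/(-3275) + (54*(-100))/(-3250) = 3726*(-1/3275) - 5400*(-1/3250) = -3726/3275 + 108/65 = 22302/42575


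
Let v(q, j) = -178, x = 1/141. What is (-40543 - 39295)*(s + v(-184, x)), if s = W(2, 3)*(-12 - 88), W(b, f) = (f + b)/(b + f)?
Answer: 22194964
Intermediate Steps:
W(b, f) = 1 (W(b, f) = (b + f)/(b + f) = 1)
x = 1/141 ≈ 0.0070922
s = -100 (s = 1*(-12 - 88) = 1*(-100) = -100)
(-40543 - 39295)*(s + v(-184, x)) = (-40543 - 39295)*(-100 - 178) = -79838*(-278) = 22194964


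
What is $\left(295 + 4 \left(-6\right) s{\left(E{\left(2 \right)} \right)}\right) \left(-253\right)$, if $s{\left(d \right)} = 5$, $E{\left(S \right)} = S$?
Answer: $-44275$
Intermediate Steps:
$\left(295 + 4 \left(-6\right) s{\left(E{\left(2 \right)} \right)}\right) \left(-253\right) = \left(295 + 4 \left(-6\right) 5\right) \left(-253\right) = \left(295 - 120\right) \left(-253\right) = 175 \left(-253\right) = -44275$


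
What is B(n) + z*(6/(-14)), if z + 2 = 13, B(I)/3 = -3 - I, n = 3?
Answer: -159/7 ≈ -22.714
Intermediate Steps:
B(I) = -9 - 3*I (B(I) = 3*(-3 - I) = -9 - 3*I)
z = 11 (z = -2 + 13 = 11)
B(n) + z*(6/(-14)) = (-9 - 3*3) + 11*(6/(-14)) = (-9 - 9) + 11*(6*(-1/14)) = -18 + 11*(-3/7) = -18 - 33/7 = -159/7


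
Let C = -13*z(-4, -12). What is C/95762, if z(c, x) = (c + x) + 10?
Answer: 39/47881 ≈ 0.00081452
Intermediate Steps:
z(c, x) = 10 + c + x
C = 78 (C = -13*(10 - 4 - 12) = -13*(-6) = 78)
C/95762 = 78/95762 = 78*(1/95762) = 39/47881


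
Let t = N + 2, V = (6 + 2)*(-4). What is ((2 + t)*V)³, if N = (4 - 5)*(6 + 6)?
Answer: 16777216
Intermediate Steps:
V = -32 (V = 8*(-4) = -32)
N = -12 (N = -1*12 = -12)
t = -10 (t = -12 + 2 = -10)
((2 + t)*V)³ = ((2 - 10)*(-32))³ = (-8*(-32))³ = 256³ = 16777216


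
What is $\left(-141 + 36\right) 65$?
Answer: $-6825$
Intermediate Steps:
$\left(-141 + 36\right) 65 = \left(-105\right) 65 = -6825$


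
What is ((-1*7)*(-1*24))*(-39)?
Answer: -6552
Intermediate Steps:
((-1*7)*(-1*24))*(-39) = -7*(-24)*(-39) = 168*(-39) = -6552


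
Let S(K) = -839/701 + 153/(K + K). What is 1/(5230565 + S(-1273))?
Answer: 1784746/9335227718143 ≈ 1.9118e-7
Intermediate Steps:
S(K) = -839/701 + 153/(2*K) (S(K) = -839*1/701 + 153/((2*K)) = -839/701 + 153*(1/(2*K)) = -839/701 + 153/(2*K))
1/(5230565 + S(-1273)) = 1/(5230565 + (1/1402)*(107253 - 1678*(-1273))/(-1273)) = 1/(5230565 + (1/1402)*(-1/1273)*(107253 + 2136094)) = 1/(5230565 + (1/1402)*(-1/1273)*2243347) = 1/(5230565 - 2243347/1784746) = 1/(9335227718143/1784746) = 1784746/9335227718143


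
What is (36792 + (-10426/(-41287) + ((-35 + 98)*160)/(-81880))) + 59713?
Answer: 8156081698643/84514489 ≈ 96505.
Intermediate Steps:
(36792 + (-10426/(-41287) + ((-35 + 98)*160)/(-81880))) + 59713 = (36792 + (-10426*(-1/41287) + (63*160)*(-1/81880))) + 59713 = (36792 + (10426/41287 + 10080*(-1/81880))) + 59713 = (36792 + (10426/41287 - 252/2047)) + 59713 = (36792 + 10937698/84514489) + 59713 = 3109468016986/84514489 + 59713 = 8156081698643/84514489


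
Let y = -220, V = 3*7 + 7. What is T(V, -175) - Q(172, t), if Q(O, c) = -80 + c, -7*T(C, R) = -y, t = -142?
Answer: 1334/7 ≈ 190.57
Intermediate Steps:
V = 28 (V = 21 + 7 = 28)
T(C, R) = -220/7 (T(C, R) = -(-1)*(-220)/7 = -⅐*220 = -220/7)
T(V, -175) - Q(172, t) = -220/7 - (-80 - 142) = -220/7 - 1*(-222) = -220/7 + 222 = 1334/7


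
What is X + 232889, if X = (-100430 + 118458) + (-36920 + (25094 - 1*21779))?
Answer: 217312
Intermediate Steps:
X = -15577 (X = 18028 + (-36920 + (25094 - 21779)) = 18028 + (-36920 + 3315) = 18028 - 33605 = -15577)
X + 232889 = -15577 + 232889 = 217312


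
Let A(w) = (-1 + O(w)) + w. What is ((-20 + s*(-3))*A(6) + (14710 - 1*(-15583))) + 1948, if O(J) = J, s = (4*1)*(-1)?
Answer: 32153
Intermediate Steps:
s = -4 (s = 4*(-1) = -4)
A(w) = -1 + 2*w (A(w) = (-1 + w) + w = -1 + 2*w)
((-20 + s*(-3))*A(6) + (14710 - 1*(-15583))) + 1948 = ((-20 - 4*(-3))*(-1 + 2*6) + (14710 - 1*(-15583))) + 1948 = ((-20 + 12)*(-1 + 12) + (14710 + 15583)) + 1948 = (-8*11 + 30293) + 1948 = (-88 + 30293) + 1948 = 30205 + 1948 = 32153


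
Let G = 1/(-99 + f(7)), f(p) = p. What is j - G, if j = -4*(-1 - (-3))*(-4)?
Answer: 2945/92 ≈ 32.011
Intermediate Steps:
j = 32 (j = -4*(-1 - 1*(-3))*(-4) = -4*(-1 + 3)*(-4) = -4*2*(-4) = -8*(-4) = 32)
G = -1/92 (G = 1/(-99 + 7) = 1/(-92) = -1/92 ≈ -0.010870)
j - G = 32 - 1*(-1/92) = 32 + 1/92 = 2945/92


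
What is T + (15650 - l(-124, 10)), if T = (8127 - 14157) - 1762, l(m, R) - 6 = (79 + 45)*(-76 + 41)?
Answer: 12192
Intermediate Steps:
l(m, R) = -4334 (l(m, R) = 6 + (79 + 45)*(-76 + 41) = 6 + 124*(-35) = 6 - 4340 = -4334)
T = -7792 (T = -6030 - 1762 = -7792)
T + (15650 - l(-124, 10)) = -7792 + (15650 - 1*(-4334)) = -7792 + (15650 + 4334) = -7792 + 19984 = 12192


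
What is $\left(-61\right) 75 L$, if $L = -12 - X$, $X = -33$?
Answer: $-96075$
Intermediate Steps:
$L = 21$ ($L = -12 - -33 = -12 + 33 = 21$)
$\left(-61\right) 75 L = \left(-61\right) 75 \cdot 21 = \left(-4575\right) 21 = -96075$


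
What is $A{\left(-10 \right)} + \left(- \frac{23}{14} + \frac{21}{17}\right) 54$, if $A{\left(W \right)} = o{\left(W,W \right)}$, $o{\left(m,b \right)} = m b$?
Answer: $\frac{9281}{119} \approx 77.992$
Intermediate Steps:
$o{\left(m,b \right)} = b m$
$A{\left(W \right)} = W^{2}$ ($A{\left(W \right)} = W W = W^{2}$)
$A{\left(-10 \right)} + \left(- \frac{23}{14} + \frac{21}{17}\right) 54 = \left(-10\right)^{2} + \left(- \frac{23}{14} + \frac{21}{17}\right) 54 = 100 + \left(\left(-23\right) \frac{1}{14} + 21 \cdot \frac{1}{17}\right) 54 = 100 + \left(- \frac{23}{14} + \frac{21}{17}\right) 54 = 100 - \frac{2619}{119} = \frac{9281}{119}$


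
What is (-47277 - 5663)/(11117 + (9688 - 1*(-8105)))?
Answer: -5294/2891 ≈ -1.8312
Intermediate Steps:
(-47277 - 5663)/(11117 + (9688 - 1*(-8105))) = -52940/(11117 + (9688 + 8105)) = -52940/(11117 + 17793) = -52940/28910 = -52940*1/28910 = -5294/2891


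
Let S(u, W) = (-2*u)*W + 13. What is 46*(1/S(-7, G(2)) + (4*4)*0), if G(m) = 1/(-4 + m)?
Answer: 23/3 ≈ 7.6667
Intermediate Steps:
S(u, W) = 13 - 2*W*u (S(u, W) = -2*W*u + 13 = 13 - 2*W*u)
46*(1/S(-7, G(2)) + (4*4)*0) = 46*(1/(13 - 2*(-7)/(-4 + 2)) + (4*4)*0) = 46*(1/(13 - 2*(-7)/(-2)) + 16*0) = 46*(1/(13 - 2*(-½)*(-7)) + 0) = 46*(1/(13 - 7) + 0) = 46*(1/6 + 0) = 46*(⅙ + 0) = 46*(⅙) = 23/3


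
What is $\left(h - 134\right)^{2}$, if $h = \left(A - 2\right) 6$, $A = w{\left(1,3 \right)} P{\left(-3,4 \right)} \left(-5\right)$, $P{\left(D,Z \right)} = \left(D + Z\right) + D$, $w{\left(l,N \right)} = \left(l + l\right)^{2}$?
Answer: $8836$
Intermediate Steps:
$w{\left(l,N \right)} = 4 l^{2}$ ($w{\left(l,N \right)} = \left(2 l\right)^{2} = 4 l^{2}$)
$P{\left(D,Z \right)} = Z + 2 D$
$A = 40$ ($A = 4 \cdot 1^{2} \left(4 + 2 \left(-3\right)\right) \left(-5\right) = 4 \cdot 1 \left(4 - 6\right) \left(-5\right) = 4 \left(-2\right) \left(-5\right) = \left(-8\right) \left(-5\right) = 40$)
$h = 228$ ($h = \left(40 - 2\right) 6 = 38 \cdot 6 = 228$)
$\left(h - 134\right)^{2} = \left(228 - 134\right)^{2} = 94^{2} = 8836$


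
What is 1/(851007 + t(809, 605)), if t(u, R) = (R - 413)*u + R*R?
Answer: 1/1372360 ≈ 7.2867e-7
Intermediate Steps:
t(u, R) = R**2 + u*(-413 + R) (t(u, R) = (-413 + R)*u + R**2 = u*(-413 + R) + R**2 = R**2 + u*(-413 + R))
1/(851007 + t(809, 605)) = 1/(851007 + (605**2 - 413*809 + 605*809)) = 1/(851007 + (366025 - 334117 + 489445)) = 1/(851007 + 521353) = 1/1372360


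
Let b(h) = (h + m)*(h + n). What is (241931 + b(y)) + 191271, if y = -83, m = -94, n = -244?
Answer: 491081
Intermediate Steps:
b(h) = (-244 + h)*(-94 + h) (b(h) = (h - 94)*(h - 244) = (-94 + h)*(-244 + h) = (-244 + h)*(-94 + h))
(241931 + b(y)) + 191271 = (241931 + (22936 + (-83)² - 338*(-83))) + 191271 = (241931 + (22936 + 6889 + 28054)) + 191271 = (241931 + 57879) + 191271 = 299810 + 191271 = 491081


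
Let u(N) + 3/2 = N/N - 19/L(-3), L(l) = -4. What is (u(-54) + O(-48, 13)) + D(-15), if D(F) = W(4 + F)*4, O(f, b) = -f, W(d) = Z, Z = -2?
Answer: 177/4 ≈ 44.250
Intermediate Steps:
W(d) = -2
u(N) = 17/4 (u(N) = -3/2 + (N/N - 19/(-4)) = -3/2 + (1 - 19*(-¼)) = -3/2 + (1 + 19/4) = -3/2 + 23/4 = 17/4)
D(F) = -8 (D(F) = -2*4 = -8)
(u(-54) + O(-48, 13)) + D(-15) = (17/4 - 1*(-48)) - 8 = (17/4 + 48) - 8 = 209/4 - 8 = 177/4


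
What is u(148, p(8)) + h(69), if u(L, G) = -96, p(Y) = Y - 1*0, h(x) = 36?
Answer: -60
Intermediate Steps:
p(Y) = Y (p(Y) = Y + 0 = Y)
u(148, p(8)) + h(69) = -96 + 36 = -60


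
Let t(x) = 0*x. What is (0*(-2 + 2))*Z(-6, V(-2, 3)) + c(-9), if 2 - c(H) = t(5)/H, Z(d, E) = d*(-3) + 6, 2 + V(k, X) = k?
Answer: 2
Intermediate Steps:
V(k, X) = -2 + k
t(x) = 0
Z(d, E) = 6 - 3*d (Z(d, E) = -3*d + 6 = 6 - 3*d)
c(H) = 2 (c(H) = 2 - 0/H = 2 - 1*0 = 2 + 0 = 2)
(0*(-2 + 2))*Z(-6, V(-2, 3)) + c(-9) = (0*(-2 + 2))*(6 - 3*(-6)) + 2 = (0*0)*(6 + 18) + 2 = 0*24 + 2 = 0 + 2 = 2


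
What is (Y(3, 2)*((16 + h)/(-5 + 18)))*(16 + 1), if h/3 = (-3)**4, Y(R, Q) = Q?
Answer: 8806/13 ≈ 677.38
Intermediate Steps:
h = 243 (h = 3*(-3)**4 = 3*81 = 243)
(Y(3, 2)*((16 + h)/(-5 + 18)))*(16 + 1) = (2*((16 + 243)/(-5 + 18)))*(16 + 1) = (2*(259/13))*17 = (518/13)*17 = 8806/13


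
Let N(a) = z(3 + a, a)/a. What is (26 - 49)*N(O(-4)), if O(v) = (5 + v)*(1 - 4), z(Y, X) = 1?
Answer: 23/3 ≈ 7.6667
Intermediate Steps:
O(v) = -15 - 3*v (O(v) = (5 + v)*(-3) = -15 - 3*v)
N(a) = 1/a
(26 - 49)*N(O(-4)) = (26 - 49)/(-15 - 3*(-4)) = -23/(-15 + 12) = -23/(-3) = -23*(-⅓) = 23/3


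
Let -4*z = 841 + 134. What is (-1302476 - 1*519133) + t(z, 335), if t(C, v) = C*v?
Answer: -7613061/4 ≈ -1.9033e+6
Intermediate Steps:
z = -975/4 (z = -(841 + 134)/4 = -¼*975 = -975/4 ≈ -243.75)
(-1302476 - 1*519133) + t(z, 335) = (-1302476 - 1*519133) - 975/4*335 = (-1302476 - 519133) - 326625/4 = -1821609 - 326625/4 = -7613061/4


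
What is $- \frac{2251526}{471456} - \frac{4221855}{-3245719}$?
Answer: $- \frac{2658700923157}{765106848432} \approx -3.4749$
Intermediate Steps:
$- \frac{2251526}{471456} - \frac{4221855}{-3245719} = \left(-2251526\right) \frac{1}{471456} - - \frac{4221855}{3245719} = - \frac{1125763}{235728} + \frac{4221855}{3245719} = - \frac{2658700923157}{765106848432}$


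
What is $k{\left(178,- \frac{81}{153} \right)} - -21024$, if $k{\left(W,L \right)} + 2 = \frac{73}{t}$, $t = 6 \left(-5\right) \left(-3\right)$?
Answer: $\frac{1892053}{90} \approx 21023.0$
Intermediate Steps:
$t = 90$ ($t = \left(-30\right) \left(-3\right) = 90$)
$k{\left(W,L \right)} = - \frac{107}{90}$ ($k{\left(W,L \right)} = -2 + \frac{73}{90} = - \frac{107}{90}$)
$k{\left(178,- \frac{81}{153} \right)} - -21024 = - \frac{107}{90} - -21024 = - \frac{107}{90} + 21024 = \frac{1892053}{90}$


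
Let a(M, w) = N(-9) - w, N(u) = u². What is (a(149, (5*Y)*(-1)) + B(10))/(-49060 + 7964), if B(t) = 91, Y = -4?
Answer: -19/5137 ≈ -0.0036987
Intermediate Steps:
a(M, w) = 81 - w (a(M, w) = (-9)² - w = 81 - w)
(a(149, (5*Y)*(-1)) + B(10))/(-49060 + 7964) = ((81 - 5*(-4)*(-1)) + 91)/(-49060 + 7964) = ((81 - (-20)*(-1)) + 91)/(-41096) = ((81 - 1*20) + 91)*(-1/41096) = ((81 - 20) + 91)*(-1/41096) = (61 + 91)*(-1/41096) = 152*(-1/41096) = -19/5137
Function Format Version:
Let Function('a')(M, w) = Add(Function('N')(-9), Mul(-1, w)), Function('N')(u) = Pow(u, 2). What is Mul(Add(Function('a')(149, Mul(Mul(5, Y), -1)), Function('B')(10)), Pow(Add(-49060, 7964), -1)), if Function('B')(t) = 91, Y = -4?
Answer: Rational(-19, 5137) ≈ -0.0036987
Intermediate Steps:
Function('a')(M, w) = Add(81, Mul(-1, w)) (Function('a')(M, w) = Add(Pow(-9, 2), Mul(-1, w)) = Add(81, Mul(-1, w)))
Mul(Add(Function('a')(149, Mul(Mul(5, Y), -1)), Function('B')(10)), Pow(Add(-49060, 7964), -1)) = Mul(Add(Add(81, Mul(-1, Mul(Mul(5, -4), -1))), 91), Pow(Add(-49060, 7964), -1)) = Mul(Add(Add(81, Mul(-1, Mul(-20, -1))), 91), Pow(-41096, -1)) = Mul(Add(Add(81, Mul(-1, 20)), 91), Rational(-1, 41096)) = Mul(Add(Add(81, -20), 91), Rational(-1, 41096)) = Mul(Add(61, 91), Rational(-1, 41096)) = Mul(152, Rational(-1, 41096)) = Rational(-19, 5137)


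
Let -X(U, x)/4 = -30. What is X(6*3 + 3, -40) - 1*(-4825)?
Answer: 4945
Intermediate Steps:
X(U, x) = 120 (X(U, x) = -4*(-30) = 120)
X(6*3 + 3, -40) - 1*(-4825) = 120 - 1*(-4825) = 120 + 4825 = 4945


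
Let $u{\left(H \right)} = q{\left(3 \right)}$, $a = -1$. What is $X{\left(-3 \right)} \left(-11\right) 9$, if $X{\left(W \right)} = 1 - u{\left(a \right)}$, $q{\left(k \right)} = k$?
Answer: $198$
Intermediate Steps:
$u{\left(H \right)} = 3$
$X{\left(W \right)} = -2$ ($X{\left(W \right)} = 1 - 3 = -2$)
$X{\left(-3 \right)} \left(-11\right) 9 = \left(-2\right) \left(-11\right) 9 = 22 \cdot 9 = 198$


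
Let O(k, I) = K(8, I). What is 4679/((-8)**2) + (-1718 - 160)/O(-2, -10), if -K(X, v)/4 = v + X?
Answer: -10345/64 ≈ -161.64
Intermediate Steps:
K(X, v) = -4*X - 4*v (K(X, v) = -4*(v + X) = -4*(X + v) = -4*X - 4*v)
O(k, I) = -32 - 4*I (O(k, I) = -4*8 - 4*I = -32 - 4*I)
4679/((-8)**2) + (-1718 - 160)/O(-2, -10) = 4679/((-8)**2) + (-1718 - 160)/(-32 - 4*(-10)) = 4679/64 - 1878/(-32 + 40) = 4679*(1/64) - 1878/8 = 4679/64 - 1878*1/8 = 4679/64 - 939/4 = -10345/64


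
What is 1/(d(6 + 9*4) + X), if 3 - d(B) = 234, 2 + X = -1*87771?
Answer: -1/88004 ≈ -1.1363e-5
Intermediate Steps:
X = -87773 (X = -2 - 1*87771 = -2 - 87771 = -87773)
d(B) = -231 (d(B) = 3 - 1*234 = 3 - 234 = -231)
1/(d(6 + 9*4) + X) = 1/(-231 - 87773) = 1/(-88004) = -1/88004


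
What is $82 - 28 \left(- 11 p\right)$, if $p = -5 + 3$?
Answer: $-534$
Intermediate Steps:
$p = -2$
$82 - 28 \left(- 11 p\right) = 82 - 28 \left(\left(-11\right) \left(-2\right)\right) = 82 - 616 = -534$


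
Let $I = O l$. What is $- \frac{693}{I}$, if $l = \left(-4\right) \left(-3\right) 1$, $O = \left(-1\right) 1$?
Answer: $\frac{231}{4} \approx 57.75$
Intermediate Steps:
$O = -1$
$l = 12$ ($l = 12 \cdot 1 = 12$)
$I = -12$ ($I = \left(-1\right) 12 = -12$)
$- \frac{693}{I} = - \frac{693}{-12} = \left(-693\right) \left(- \frac{1}{12}\right) = \frac{231}{4}$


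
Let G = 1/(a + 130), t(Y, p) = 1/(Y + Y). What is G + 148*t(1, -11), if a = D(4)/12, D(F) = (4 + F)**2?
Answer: 30047/406 ≈ 74.007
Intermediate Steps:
t(Y, p) = 1/(2*Y)
a = 16/3 (a = (4 + 4)**2/12 = 8**2*(1/12) = 64*(1/12) = 16/3 ≈ 5.3333)
G = 3/406 (G = 1/(16/3 + 130) = 1/(406/3) = 3/406 ≈ 0.0073892)
G + 148*t(1, -11) = 3/406 + 148*((1/2)/1) = 3/406 + 148*((1/2)*1) = 3/406 + 148*(1/2) = 3/406 + 74 = 30047/406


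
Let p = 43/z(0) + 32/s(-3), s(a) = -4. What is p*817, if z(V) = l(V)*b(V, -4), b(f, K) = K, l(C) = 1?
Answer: -61275/4 ≈ -15319.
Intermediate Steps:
z(V) = -4 (z(V) = 1*(-4) = -4)
p = -75/4 (p = 43/(-4) + 32/(-4) = 43*(-1/4) + 32*(-1/4) = -43/4 - 8 = -75/4 ≈ -18.750)
p*817 = -75/4*817 = -61275/4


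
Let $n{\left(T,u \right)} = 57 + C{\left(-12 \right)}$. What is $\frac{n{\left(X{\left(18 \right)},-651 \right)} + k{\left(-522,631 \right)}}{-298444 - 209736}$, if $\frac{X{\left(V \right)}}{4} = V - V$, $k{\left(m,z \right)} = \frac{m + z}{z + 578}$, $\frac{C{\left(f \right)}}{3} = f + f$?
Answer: $\frac{9013}{307194810} \approx 2.934 \cdot 10^{-5}$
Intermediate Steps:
$C{\left(f \right)} = 6 f$ ($C{\left(f \right)} = 3 \left(f + f\right) = 3 \cdot 2 f = 6 f$)
$k{\left(m,z \right)} = \frac{m + z}{578 + z}$
$X{\left(V \right)} = 0$ ($X{\left(V \right)} = 4 \left(V - V\right) = 4 \cdot 0 = 0$)
$n{\left(T,u \right)} = -15$ ($n{\left(T,u \right)} = 57 + 6 \left(-12\right) = 57 - 72 = -15$)
$\frac{n{\left(X{\left(18 \right)},-651 \right)} + k{\left(-522,631 \right)}}{-298444 - 209736} = \frac{-15 + \frac{-522 + 631}{578 + 631}}{-298444 - 209736} = \frac{-15 + \frac{1}{1209} \cdot 109}{-508180} = \left(-15 + \frac{1}{1209} \cdot 109\right) \left(- \frac{1}{508180}\right) = \left(-15 + \frac{109}{1209}\right) \left(- \frac{1}{508180}\right) = \left(- \frac{18026}{1209}\right) \left(- \frac{1}{508180}\right) = \frac{9013}{307194810}$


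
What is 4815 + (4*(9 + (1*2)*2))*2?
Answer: 4919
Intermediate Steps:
4815 + (4*(9 + (1*2)*2))*2 = 4815 + (4*(9 + 2*2))*2 = 4815 + (4*(9 + 4))*2 = 4815 + (4*13)*2 = 4815 + 52*2 = 4815 + 104 = 4919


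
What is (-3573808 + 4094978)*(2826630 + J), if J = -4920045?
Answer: -1091025095550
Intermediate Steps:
(-3573808 + 4094978)*(2826630 + J) = (-3573808 + 4094978)*(2826630 - 4920045) = 521170*(-2093415) = -1091025095550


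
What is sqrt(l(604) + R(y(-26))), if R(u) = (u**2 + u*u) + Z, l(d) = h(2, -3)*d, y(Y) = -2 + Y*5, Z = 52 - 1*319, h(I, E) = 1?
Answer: sqrt(35185) ≈ 187.58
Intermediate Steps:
Z = -267 (Z = 52 - 319 = -267)
y(Y) = -2 + 5*Y
l(d) = d (l(d) = 1*d = d)
R(u) = -267 + 2*u**2 (R(u) = (u**2 + u*u) - 267 = (u**2 + u**2) - 267 = 2*u**2 - 267 = -267 + 2*u**2)
sqrt(l(604) + R(y(-26))) = sqrt(604 + (-267 + 2*(-2 + 5*(-26))**2)) = sqrt(604 + (-267 + 2*(-2 - 130)**2)) = sqrt(604 + (-267 + 2*(-132)**2)) = sqrt(604 + (-267 + 2*17424)) = sqrt(604 + (-267 + 34848)) = sqrt(604 + 34581) = sqrt(35185)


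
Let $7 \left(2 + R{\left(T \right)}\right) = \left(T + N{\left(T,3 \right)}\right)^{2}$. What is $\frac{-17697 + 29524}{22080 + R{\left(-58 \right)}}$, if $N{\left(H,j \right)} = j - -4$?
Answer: $\frac{82789}{157147} \approx 0.52682$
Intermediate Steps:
$N{\left(H,j \right)} = 4 + j$ ($N{\left(H,j \right)} = j + 4 = 4 + j$)
$R{\left(T \right)} = -2 + \frac{\left(7 + T\right)^{2}}{7}$ ($R{\left(T \right)} = -2 + \frac{\left(T + \left(4 + 3\right)\right)^{2}}{7} = -2 + \frac{\left(T + 7\right)^{2}}{7} = -2 + \frac{\left(7 + T\right)^{2}}{7}$)
$\frac{-17697 + 29524}{22080 + R{\left(-58 \right)}} = \frac{-17697 + 29524}{22080 - \left(2 - \frac{\left(7 - 58\right)^{2}}{7}\right)} = \frac{11827}{22080 - \left(2 - \frac{\left(-51\right)^{2}}{7}\right)} = \frac{11827}{22080 + \left(-2 + \frac{1}{7} \cdot 2601\right)} = \frac{11827}{22080 + \left(-2 + \frac{2601}{7}\right)} = \frac{11827}{22080 + \frac{2587}{7}} = \frac{11827}{\frac{157147}{7}} = 11827 \cdot \frac{7}{157147} = \frac{82789}{157147}$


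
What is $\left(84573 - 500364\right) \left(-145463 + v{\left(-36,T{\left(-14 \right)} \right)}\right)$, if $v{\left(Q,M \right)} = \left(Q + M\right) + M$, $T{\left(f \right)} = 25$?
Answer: $60476385159$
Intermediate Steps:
$v{\left(Q,M \right)} = Q + 2 M$ ($v{\left(Q,M \right)} = \left(M + Q\right) + M = Q + 2 M$)
$\left(84573 - 500364\right) \left(-145463 + v{\left(-36,T{\left(-14 \right)} \right)}\right) = \left(84573 - 500364\right) \left(-145463 + \left(-36 + 2 \cdot 25\right)\right) = - 415791 \left(-145463 + \left(-36 + 50\right)\right) = - 415791 \left(-145463 + 14\right) = \left(-415791\right) \left(-145449\right) = 60476385159$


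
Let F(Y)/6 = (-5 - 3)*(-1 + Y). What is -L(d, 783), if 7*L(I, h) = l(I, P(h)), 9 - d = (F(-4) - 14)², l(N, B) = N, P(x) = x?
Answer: 51067/7 ≈ 7295.3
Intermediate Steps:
F(Y) = 48 - 48*Y (F(Y) = 6*((-5 - 3)*(-1 + Y)) = 6*(-8*(-1 + Y)) = 6*(8 - 8*Y) = 48 - 48*Y)
d = -51067 (d = 9 - ((48 - 48*(-4)) - 14)² = 9 - ((48 + 192) - 14)² = 9 - (240 - 14)² = 9 - 1*226² = 9 - 1*51076 = 9 - 51076 = -51067)
L(I, h) = I/7
-L(d, 783) = -(-51067)/7 = -1*(-51067/7) = 51067/7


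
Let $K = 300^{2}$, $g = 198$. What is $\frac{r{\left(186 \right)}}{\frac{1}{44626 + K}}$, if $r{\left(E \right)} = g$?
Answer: $26655948$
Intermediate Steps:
$r{\left(E \right)} = 198$
$K = 90000$
$\frac{r{\left(186 \right)}}{\frac{1}{44626 + K}} = \frac{198}{\frac{1}{44626 + 90000}} = \frac{198}{\frac{1}{134626}} = 198 \frac{1}{\frac{1}{134626}} = 198 \cdot 134626 = 26655948$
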